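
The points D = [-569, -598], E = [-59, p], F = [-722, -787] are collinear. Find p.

32

Collinearity: (E − D) must be parallel to (F − D) = (-153, -189).
Cross-multiplying the components: (p − (-598))·(-153) = (510)·(-189).
Solving gives p = 32.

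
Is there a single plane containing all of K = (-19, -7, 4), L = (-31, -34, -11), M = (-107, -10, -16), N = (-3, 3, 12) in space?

With K as base: KL = (-12, -27, -15), KM = (-88, -3, -20), KN = (16, 10, 8).
KM × KN = (176, 384, -832).
KL · (KM × KN) = 0.
The scalar triple product vanishes, so the four points are coplanar.

Yes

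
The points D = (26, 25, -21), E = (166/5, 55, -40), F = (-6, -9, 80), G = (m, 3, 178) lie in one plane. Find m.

-174/5

Coplanarity ⇔ det[DE; DF; DG] = 0.
Expanding, this is linear in m: (2384)m + (414816/5) = 0.
So m = -174/5.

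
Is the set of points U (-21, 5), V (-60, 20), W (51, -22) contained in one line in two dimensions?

UV = (-39, 15), UW = (72, -27).
Twice the signed area of △UVW is (-39)(-27) − (15)(72) = -27.
The area is nonzero, so the three points are not collinear.

No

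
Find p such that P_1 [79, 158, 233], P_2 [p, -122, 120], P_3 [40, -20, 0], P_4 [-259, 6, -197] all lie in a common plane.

The points are coplanar iff P_1P_2 · (P_1P_3 × P_1P_4) = 0.
Expanding, this is linear in p: (41124)p + (-14475648) = 0.
So p = 352.

352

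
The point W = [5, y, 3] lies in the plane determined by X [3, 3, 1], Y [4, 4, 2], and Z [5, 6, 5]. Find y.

Coplanarity requires XY · (XZ × XW) = 0.
XY = (1, 1, 1), XZ = (2, 3, 4); the triple product is linear in y with coefficient -2 and constant term 10.
Setting it to zero: y = 5.

5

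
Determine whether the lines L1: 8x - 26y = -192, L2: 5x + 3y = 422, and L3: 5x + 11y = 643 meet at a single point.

Lines aᵢx + bᵢy = cᵢ with pairwise distinct directions are concurrent exactly when det[aᵢ bᵢ cᵢ] = 0.
Here the determinant is -654.
Nonzero, so no common point exists.

No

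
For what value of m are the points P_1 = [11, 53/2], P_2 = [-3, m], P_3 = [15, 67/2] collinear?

Collinearity: (P_2 − P_1) must be parallel to (P_3 − P_1) = (4, 7).
Cross-multiplying the components: (m − 53/2)·(4) = (-14)·(7).
Solving gives m = 2.

2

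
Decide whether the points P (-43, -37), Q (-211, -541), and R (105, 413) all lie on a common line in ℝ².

No

PQ = (-168, -504), PR = (148, 450).
Twice the signed area of △PQR is (-168)(450) − (-504)(148) = -1008.
The area is nonzero, so the three points are not collinear.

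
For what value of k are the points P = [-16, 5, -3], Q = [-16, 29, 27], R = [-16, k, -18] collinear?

Collinearity requires PQ × PR = 0; each component is linear in k.
The x-component gives (-30)k + (-210) = 0, so k = -7.
The remaining components then also vanish.

-7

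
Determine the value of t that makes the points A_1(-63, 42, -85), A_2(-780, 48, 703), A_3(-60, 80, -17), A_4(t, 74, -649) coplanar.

The points are coplanar iff A_1A_2 · (A_1A_3 × A_1A_4) = 0.
Expanding, this is linear in t: (-29536)t + (15151968) = 0.
So t = 513.

513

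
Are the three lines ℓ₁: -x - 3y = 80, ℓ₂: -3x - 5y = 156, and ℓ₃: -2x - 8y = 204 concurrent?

Lines aᵢx + bᵢy = cᵢ with pairwise distinct directions are concurrent exactly when det[aᵢ bᵢ cᵢ] = 0.
Here the determinant is -8.
Nonzero, so no common point exists.

No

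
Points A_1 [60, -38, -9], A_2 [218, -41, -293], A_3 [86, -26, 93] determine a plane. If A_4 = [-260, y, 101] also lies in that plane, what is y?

The plane through A_1, A_2, A_3 has equation 3102x − 23500y + 1974z = 1061354.
Substituting A_4: (-23500)y + (-607146) = 1061354, so y = -71.

-71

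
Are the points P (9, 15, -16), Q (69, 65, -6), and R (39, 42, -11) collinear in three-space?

No

PQ = (60, 50, 10), PR = (30, 27, 5).
Comparing components 2 and 3: (50)(5) − (10)(27) = -20 ≠ 0, so PQ and PR are not parallel and the points are not collinear.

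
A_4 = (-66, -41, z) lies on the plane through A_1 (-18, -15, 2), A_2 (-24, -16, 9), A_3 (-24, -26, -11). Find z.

The plane through A_1, A_2, A_3 has equation 90x − 120y + 60z = 300.
Substituting A_4: (60)z + (-1020) = 300, so z = 22.

22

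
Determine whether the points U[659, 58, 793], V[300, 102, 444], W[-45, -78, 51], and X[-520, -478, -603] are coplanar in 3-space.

A normal to the plane through U, V, W is n = UV × UW = (-80112, -20682, 79800).
The plane has equation n·P = 9288036. For X: n·X = 3424836.
3424836 ≠ 9288036, so X is off the plane.

No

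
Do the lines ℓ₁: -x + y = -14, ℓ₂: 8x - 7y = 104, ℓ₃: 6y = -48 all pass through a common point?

Intersecting ℓ₁ and ℓ₂: solving the 2×2 system gives (x, y) = (6, -8).
Substitute into ℓ₃: (0)(6) + (6)(-8) = -48.
This equals -48, so (6, -8) lies on all three lines and they are concurrent.

Yes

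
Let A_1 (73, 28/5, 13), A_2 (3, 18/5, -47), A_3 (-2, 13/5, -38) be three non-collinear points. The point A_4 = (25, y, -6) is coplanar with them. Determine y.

14/5

Coplanarity requires A_1A_2 · (A_1A_3 × A_1A_4) = 0.
A_1A_2 = (-70, -2, -60), A_1A_3 = (-75, -3, -51); the triple product is linear in y with coefficient 930 and constant term -2604.
Setting it to zero: y = 14/5.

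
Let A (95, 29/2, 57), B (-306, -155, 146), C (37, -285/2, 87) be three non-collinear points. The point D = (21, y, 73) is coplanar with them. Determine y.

Coplanarity requires AB · (AC × AD) = 0.
AB = (-401, -339/2, 89), AC = (-58, -157, 30); the triple product is linear in y with coefficient 6868 and constant term 92718.
Setting it to zero: y = -27/2.

-27/2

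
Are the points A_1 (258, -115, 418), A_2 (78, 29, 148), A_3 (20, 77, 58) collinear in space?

No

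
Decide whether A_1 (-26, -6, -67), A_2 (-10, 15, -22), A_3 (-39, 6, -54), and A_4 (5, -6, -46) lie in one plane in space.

With A_1 as base: A_1A_2 = (16, 21, 45), A_1A_3 = (-13, 12, 13), A_1A_4 = (31, 0, 21).
A_1A_3 × A_1A_4 = (252, 676, -372).
A_1A_2 · (A_1A_3 × A_1A_4) = 1488.
Since 1488 ≠ 0, the four points are not coplanar.

No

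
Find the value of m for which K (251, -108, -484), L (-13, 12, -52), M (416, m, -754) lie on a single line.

-183

Direction KL = (-264, 120, 432). From the x-coordinate of M, the parameter along the line is τ = (416 − 251)/(-264) = -5/8.
Then m = (-108) + (-5/8)·(120) = -183.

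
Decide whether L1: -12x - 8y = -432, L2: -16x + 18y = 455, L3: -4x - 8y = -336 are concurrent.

No

Lines aᵢx + bᵢy = cᵢ with pairwise distinct directions are concurrent exactly when det[aᵢ bᵢ cᵢ] = 0.
Here the determinant is 64.
Nonzero, so no common point exists.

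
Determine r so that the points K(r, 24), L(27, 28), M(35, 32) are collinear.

Collinearity: (K − L) must be parallel to (M − L) = (8, 4).
Cross-multiplying the components: (r − 27)·(4) = (-4)·(8).
Solving gives r = 19.

19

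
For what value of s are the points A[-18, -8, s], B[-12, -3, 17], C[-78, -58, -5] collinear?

15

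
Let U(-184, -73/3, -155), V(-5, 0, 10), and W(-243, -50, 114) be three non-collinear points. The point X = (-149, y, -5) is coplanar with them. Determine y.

-26

The plane through U, V, W has equation (32342/3)x − 57886y − (9476/3)z = -85490.
Substituting X: (-57886)y + (-1590526) = -85490, so y = -26.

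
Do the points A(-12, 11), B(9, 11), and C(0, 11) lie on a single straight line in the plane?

AB = (21, 0), AC = (12, 0).
Checking proportionality: AC = 4/7·AB, so the vectors are parallel and the points are collinear.

Yes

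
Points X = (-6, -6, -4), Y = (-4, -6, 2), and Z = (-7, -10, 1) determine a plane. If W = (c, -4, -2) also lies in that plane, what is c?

-4

The plane through X, Y, Z has equation 24x − 16y − 8z = -16.
Substituting W: (24)c + (80) = -16, so c = -4.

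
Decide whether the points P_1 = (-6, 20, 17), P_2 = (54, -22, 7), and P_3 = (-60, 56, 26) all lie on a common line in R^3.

P_1P_2 = (60, -42, -10), P_1P_3 = (-54, 36, 9).
P_1P_2 × P_1P_3 = (-18, 0, -108).
The cross product is nonzero, so the points do not lie on one line.

No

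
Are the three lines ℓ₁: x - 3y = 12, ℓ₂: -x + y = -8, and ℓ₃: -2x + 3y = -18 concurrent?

Yes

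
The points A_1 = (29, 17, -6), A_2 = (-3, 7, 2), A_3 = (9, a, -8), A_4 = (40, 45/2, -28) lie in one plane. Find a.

23/2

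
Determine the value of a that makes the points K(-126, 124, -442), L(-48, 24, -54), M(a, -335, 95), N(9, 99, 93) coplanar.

Normal to plane KLN: n = (-43800, 10650, 11550); plane equation n·P = 1734300.
Requiring n·M = 1734300: (-43800)a + (-2470500) = 1734300.
So a = -96.

-96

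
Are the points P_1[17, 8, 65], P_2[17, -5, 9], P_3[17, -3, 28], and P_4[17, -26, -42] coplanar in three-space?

Yes

A normal to the plane through P_1, P_2, P_3 is n = P_1P_2 × P_1P_3 = (-135, 0, 0).
The plane has equation n·P = -2295. For P_4: n·P_4 = -2295.
Equal, so P_4 lies in the plane and all four are coplanar.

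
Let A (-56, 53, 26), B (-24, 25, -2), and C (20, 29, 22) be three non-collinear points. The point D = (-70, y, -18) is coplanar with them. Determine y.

27

Coplanarity requires AB · (AC × AD) = 0.
AB = (32, -28, -28), AC = (76, -24, -4); the triple product is linear in y with coefficient -2000 and constant term 54000.
Setting it to zero: y = 27.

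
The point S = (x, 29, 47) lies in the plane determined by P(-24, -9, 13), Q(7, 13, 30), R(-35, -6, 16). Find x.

-74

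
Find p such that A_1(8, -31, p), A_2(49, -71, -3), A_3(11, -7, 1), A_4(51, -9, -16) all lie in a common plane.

The points are coplanar iff A_1A_2 · (A_1A_3 × A_1A_4) = 0.
Expanding, this is linear in p: (2484)p + (-17388) = 0.
So p = 7.

7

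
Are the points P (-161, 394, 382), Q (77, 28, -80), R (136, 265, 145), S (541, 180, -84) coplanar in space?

Yes

The four points are coplanar iff the 3×3 determinant with rows PQ, PR, PS is zero.
Rows: (238, -366, -462), (297, -129, -237), (702, -214, -466).
Expanding along the first row: (238)(9396) − (-366)(27972) + (-462)(27000) = 0.
Zero determinant ⇒ coplanar.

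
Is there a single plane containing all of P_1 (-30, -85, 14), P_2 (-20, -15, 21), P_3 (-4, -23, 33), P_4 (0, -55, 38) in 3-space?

No

The four points are coplanar iff the 3×3 determinant with rows P_1P_2, P_1P_3, P_1P_4 is zero.
Rows: (10, 70, 7), (26, 62, 19), (30, 30, 24).
Expanding along the first row: (10)(918) − (70)(54) + (7)(-1080) = -2160.
Nonzero ⇒ not coplanar.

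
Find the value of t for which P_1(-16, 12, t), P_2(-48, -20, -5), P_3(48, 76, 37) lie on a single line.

Collinearity requires P_1P_2 × P_1P_3 = 0; each component is linear in t.
The x-component gives (96)t + (-864) = 0, so t = 9.
The remaining components then also vanish.

9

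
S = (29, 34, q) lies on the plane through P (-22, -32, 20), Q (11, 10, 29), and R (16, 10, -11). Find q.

41

A normal to the plane is n = PQ × PR = (-1680, 1365, -210).
S lies in the plane iff n · PS = 0.
This gives (-210)q + (8610) = 0, so q = 41.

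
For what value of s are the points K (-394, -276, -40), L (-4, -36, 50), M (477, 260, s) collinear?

161

Direction KL = (390, 240, 90). From the x-coordinate of M, the parameter along the line is τ = (477 − (-394))/390 = 67/30.
Then s = (-40) + 67/30·(90) = 161.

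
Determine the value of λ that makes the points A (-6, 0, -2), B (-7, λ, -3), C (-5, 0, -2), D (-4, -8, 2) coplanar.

2

Normal to plane ACD: n = (0, -4, -8); plane equation n·P = 16.
Requiring n·B = 16: (-4)λ + (24) = 16.
So λ = 2.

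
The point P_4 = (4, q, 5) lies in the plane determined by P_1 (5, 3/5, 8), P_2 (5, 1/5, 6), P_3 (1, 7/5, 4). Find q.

2/5

The plane through P_1, P_2, P_3 has equation (16/5)x + 8y − (8/5)z = 8.
Substituting P_4: (8)q + (24/5) = 8, so q = 2/5.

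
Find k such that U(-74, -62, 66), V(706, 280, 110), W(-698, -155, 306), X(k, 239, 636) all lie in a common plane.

The points are coplanar iff UV · (UW × UX) = 0.
Expanding, this is linear in k: (86172)k + (22060032) = 0.
So k = -256.

-256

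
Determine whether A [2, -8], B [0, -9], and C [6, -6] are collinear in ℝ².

AB = (-2, -1), AC = (4, 2).
det[AB; AC] = (-2)(2) − (-1)(4) = 0.
The determinant is zero, so the points are collinear.

Yes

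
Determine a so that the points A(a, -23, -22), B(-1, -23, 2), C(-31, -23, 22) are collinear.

Collinearity requires AB × AC = 0; each component is linear in a.
The y-component gives (20)a + (-700) = 0, so a = 35.
The remaining components then also vanish.

35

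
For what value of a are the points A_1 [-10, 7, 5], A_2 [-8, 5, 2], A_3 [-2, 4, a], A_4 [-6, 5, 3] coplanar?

3

Normal to plane A_1A_2A_4: n = (-2, -8, 4); plane equation n·P = -16.
Requiring n·A_3 = -16: (4)a + (-28) = -16.
So a = 3.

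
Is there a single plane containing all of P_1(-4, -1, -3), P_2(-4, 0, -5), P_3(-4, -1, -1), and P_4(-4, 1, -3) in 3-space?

Yes

With P_1 as base: P_1P_2 = (0, 1, -2), P_1P_3 = (0, 0, 2), P_1P_4 = (0, 2, 0).
P_1P_3 × P_1P_4 = (-4, 0, 0).
P_1P_2 · (P_1P_3 × P_1P_4) = 0.
The scalar triple product vanishes, so the four points are coplanar.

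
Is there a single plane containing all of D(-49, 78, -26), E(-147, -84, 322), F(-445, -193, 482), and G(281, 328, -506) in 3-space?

No

With D as base: DE = (-98, -162, 348), DF = (-396, -271, 508), DG = (330, 250, -480).
DF × DG = (3080, -22440, -9570).
DE · (DF × DG) = 3080.
Since 3080 ≠ 0, the four points are not coplanar.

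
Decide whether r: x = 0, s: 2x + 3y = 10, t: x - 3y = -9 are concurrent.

Intersecting r and s: solving the 2×2 system gives (x, y) = (0, 10/3).
Substitute into t: (1)(0) + (-3)(10/3) = -10.
But t requires -9 ≠ -10, so the three lines have no common point.

No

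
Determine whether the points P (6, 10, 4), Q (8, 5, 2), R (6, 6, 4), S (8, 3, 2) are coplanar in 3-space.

Yes

With P as base: PQ = (2, -5, -2), PR = (0, -4, 0), PS = (2, -7, -2).
PR × PS = (8, 0, 8).
PQ · (PR × PS) = 0.
The scalar triple product vanishes, so the four points are coplanar.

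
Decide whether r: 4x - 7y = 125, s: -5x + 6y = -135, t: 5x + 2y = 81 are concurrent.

No

Lines aᵢx + bᵢy = cᵢ with pairwise distinct directions are concurrent exactly when det[aᵢ bᵢ cᵢ] = 0.
Here the determinant is -86.
Nonzero, so no common point exists.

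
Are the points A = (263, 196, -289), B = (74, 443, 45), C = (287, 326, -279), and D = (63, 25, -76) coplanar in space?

A normal to the plane through A, B, C is n = AB × AC = (-40950, 9906, -30498).
The plane has equation n·P = -14352. For D: n·D = -14352.
Equal, so D lies in the plane and all four are coplanar.

Yes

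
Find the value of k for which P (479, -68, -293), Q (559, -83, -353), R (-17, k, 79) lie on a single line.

Direction PQ = (80, -15, -60). From the x-coordinate of R, the parameter along the line is τ = (-17 − 479)/80 = -31/5.
Then k = (-68) + (-31/5)·(-15) = 25.

25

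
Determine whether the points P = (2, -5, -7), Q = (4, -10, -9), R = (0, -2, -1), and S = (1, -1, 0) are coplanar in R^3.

With P as base: PQ = (2, -5, -2), PR = (-2, 3, 6), PS = (-1, 4, 7).
PR × PS = (-3, 8, -5).
PQ · (PR × PS) = -36.
Since -36 ≠ 0, the four points are not coplanar.

No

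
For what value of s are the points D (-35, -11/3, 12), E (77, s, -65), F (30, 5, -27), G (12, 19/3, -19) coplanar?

73/3

The points are coplanar iff DE · (DF × DG) = 0.
Expanding, this is linear in s: (182)s + (-13286/3) = 0.
So s = 73/3.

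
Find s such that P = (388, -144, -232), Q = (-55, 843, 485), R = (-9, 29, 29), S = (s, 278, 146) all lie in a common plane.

30

The points are coplanar iff PQ · (PR × PS) = 0.
Expanding, this is linear in s: (133566)s + (-4006980) = 0.
So s = 30.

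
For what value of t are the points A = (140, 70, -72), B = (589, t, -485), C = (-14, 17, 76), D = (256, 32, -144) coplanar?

188

Normal to plane ACD: n = (9440, 6080, 12000); plane equation n·P = 883200.
Requiring n·B = 883200: (6080)t + (-259840) = 883200.
So t = 188.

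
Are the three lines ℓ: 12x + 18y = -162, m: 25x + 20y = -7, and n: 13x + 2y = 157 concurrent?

No

Intersecting ℓ and m: solving the 2×2 system gives (x, y) = (519/35, -661/35).
Substitute into n: (13)(519/35) + (2)(-661/35) = 155.
But n requires 157 ≠ 155, so the three lines have no common point.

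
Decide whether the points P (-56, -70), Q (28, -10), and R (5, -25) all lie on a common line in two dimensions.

No

PQ = (84, 60), PR = (61, 45).
If collinear, PR would be a scalar multiple of PQ. But (84)·(45) ≠ (60)·(61) (difference 120), so they are not parallel; the points are not collinear.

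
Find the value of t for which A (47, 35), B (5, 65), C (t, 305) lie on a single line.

Collinearity: (C − A) must be parallel to (B − A) = (-42, 30).
Cross-multiplying the components: (t − 47)·(30) = (270)·(-42).
Solving gives t = -331.

-331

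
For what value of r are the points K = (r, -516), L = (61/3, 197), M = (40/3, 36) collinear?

The three points are collinear iff det[KL; KM] = 0.
This determinant is linear in r: (161)r + (5152/3) = 0, so r = -32/3.

-32/3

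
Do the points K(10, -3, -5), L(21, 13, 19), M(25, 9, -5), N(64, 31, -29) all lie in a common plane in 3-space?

The four points are coplanar iff the 3×3 determinant with rows KL, KM, KN is zero.
Rows: (11, 16, 24), (15, 12, 0), (54, 34, -24).
Expanding along the first row: (11)(-288) − (16)(-360) + (24)(-138) = -720.
Nonzero ⇒ not coplanar.

No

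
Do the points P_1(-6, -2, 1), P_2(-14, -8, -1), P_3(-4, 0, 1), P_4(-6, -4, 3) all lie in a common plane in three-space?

A normal to the plane through P_1, P_2, P_3 is n = P_1P_2 × P_1P_3 = (4, -4, -4).
The plane has equation n·P = -20. For P_4: n·P_4 = -20.
Equal, so P_4 lies in the plane and all four are coplanar.

Yes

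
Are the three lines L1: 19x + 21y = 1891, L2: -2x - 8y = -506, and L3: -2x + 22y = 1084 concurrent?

No

Intersecting L1 and L2: solving the 2×2 system gives (x, y) = (2251/55, 2916/55).
Substitute into L3: (-2)(2251/55) + (22)(2916/55) = 11930/11.
But L3 requires 1084 ≠ 11930/11, so the three lines have no common point.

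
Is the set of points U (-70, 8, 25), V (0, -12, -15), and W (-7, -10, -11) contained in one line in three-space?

UV = (70, -20, -40), UW = (63, -18, -36).
Each component of UW is 9/10 times the corresponding component of UV, so UW = 9/10·UV and the points are collinear.

Yes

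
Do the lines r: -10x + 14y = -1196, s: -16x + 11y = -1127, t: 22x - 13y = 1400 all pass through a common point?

No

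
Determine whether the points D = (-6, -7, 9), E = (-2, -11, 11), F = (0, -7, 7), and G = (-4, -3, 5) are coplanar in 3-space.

Yes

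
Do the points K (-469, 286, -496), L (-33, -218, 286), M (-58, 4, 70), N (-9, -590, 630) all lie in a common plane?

No

The four points are coplanar iff the 3×3 determinant with rows KL, KM, KN is zero.
Rows: (436, -504, 782), (411, -282, 566), (460, -876, 1126).
Expanding along the first row: (436)(178284) − (-504)(202426) + (782)(-230316) = -352584.
Nonzero ⇒ not coplanar.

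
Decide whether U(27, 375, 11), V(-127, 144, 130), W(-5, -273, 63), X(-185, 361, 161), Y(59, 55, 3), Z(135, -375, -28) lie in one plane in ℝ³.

The plane through U, V, W has normal n = UV × UW = (65100, 4200, 92400) and equation n·P = 4349100.
Checking the remaining points: n·X = 4349100, n·Y = 4349100, n·Z = 4626300.
Since n·Z = 4626300 ≠ 4349100, Z is off the plane and the points are not all coplanar.

No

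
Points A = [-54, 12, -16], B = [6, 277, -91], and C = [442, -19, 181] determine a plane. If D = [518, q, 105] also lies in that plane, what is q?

The plane through A, B, C has equation 49880x − 49020y − 133300z = -1148960.
Substituting D: (-49020)q + (11841340) = -1148960, so q = 265.

265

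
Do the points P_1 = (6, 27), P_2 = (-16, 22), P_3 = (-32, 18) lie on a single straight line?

No

P_1P_2 = (-22, -5), P_1P_3 = (-38, -9).
det[P_1P_2; P_1P_3] = (-22)(-9) − (-5)(-38) = 8.
The determinant is nonzero, so they are not collinear.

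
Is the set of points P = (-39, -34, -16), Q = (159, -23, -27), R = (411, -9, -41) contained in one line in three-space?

Yes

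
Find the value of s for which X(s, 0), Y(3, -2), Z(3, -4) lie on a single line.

The three points are collinear iff det[XY; XZ] = 0.
This determinant is linear in s: (2)s + (-6) = 0, so s = 3.

3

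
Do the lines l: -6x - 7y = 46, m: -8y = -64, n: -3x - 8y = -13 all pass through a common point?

Yes

Intersecting l and m: solving the 2×2 system gives (x, y) = (-17, 8).
Substitute into n: (-3)(-17) + (-8)(8) = -13.
This equals -13, so (-17, 8) lies on all three lines and they are concurrent.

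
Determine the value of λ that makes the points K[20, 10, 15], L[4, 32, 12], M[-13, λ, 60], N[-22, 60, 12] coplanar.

Normal to plane KLN: n = (84, 78, 124); plane equation n·P = 4320.
Requiring n·M = 4320: (78)λ + (6348) = 4320.
So λ = -26.

-26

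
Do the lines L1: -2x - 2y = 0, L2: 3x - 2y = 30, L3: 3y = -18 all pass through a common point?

Yes

Intersecting L1 and L2: solving the 2×2 system gives (x, y) = (6, -6).
Substitute into L3: (0)(6) + (3)(-6) = -18.
This equals -18, so (6, -6) lies on all three lines and they are concurrent.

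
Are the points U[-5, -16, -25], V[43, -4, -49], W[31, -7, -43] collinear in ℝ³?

UV = (48, 12, -24), UW = (36, 9, -18).
UV × UW = (0, 0, 0).
The cross product vanishes, so the three points are collinear.

Yes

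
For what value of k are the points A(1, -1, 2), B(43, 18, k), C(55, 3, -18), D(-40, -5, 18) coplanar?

-27

Coplanarity ⇔ det[AB; AC; AD] = 0.
Expanding, this is linear in k: (-52)k + (-1404) = 0.
So k = -27.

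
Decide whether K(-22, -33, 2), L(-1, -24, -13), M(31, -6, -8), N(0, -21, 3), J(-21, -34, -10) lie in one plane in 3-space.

No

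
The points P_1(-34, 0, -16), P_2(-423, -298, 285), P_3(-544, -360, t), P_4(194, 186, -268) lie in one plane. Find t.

Coplanarity ⇔ det[P_1P_2; P_1P_3; P_1P_4] = 0.
Expanding, this is linear in t: (4410)t + (-767340) = 0.
So t = 174.

174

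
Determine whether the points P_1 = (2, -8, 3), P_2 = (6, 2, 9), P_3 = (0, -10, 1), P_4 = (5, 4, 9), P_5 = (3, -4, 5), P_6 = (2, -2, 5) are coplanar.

Yes

The plane through P_1, P_2, P_3 has normal n = P_1P_2 × P_1P_3 = (-8, -4, 12) and equation n·P = 52.
Checking the remaining points: n·P_4 = 52, n·P_5 = 52, n·P_6 = 52.
All equal 52, so all 6 points lie in one plane.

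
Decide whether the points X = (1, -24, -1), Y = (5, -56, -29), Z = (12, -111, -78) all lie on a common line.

No

XY = (4, -32, -28), XZ = (11, -87, -77).
Comparing components 2 and 3: (-32)(-77) − (-28)(-87) = 28 ≠ 0, so XY and XZ are not parallel and the points are not collinear.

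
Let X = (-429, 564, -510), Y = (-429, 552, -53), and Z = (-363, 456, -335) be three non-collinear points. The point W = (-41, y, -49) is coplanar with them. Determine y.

A normal to the plane is n = XY × XZ = (47256, 30162, 792).
W lies in the plane iff n · XW = 0.
This gives (30162)y + (1689072) = 0, so y = -56.

-56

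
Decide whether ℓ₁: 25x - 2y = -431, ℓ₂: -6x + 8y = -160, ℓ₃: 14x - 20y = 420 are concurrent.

Intersecting ℓ₁ and ℓ₂: solving the 2×2 system gives (x, y) = (-942/47, -3293/94).
Substitute into ℓ₃: (14)(-942/47) + (-20)(-3293/94) = 19742/47.
But ℓ₃ requires 420 ≠ 19742/47, so the three lines have no common point.

No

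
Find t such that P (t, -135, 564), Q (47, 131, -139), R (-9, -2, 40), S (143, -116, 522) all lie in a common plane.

The points are coplanar iff PQ · (PR × PS) = 0.
Expanding, this is linear in t: (43700)t + (-6336500) = 0.
So t = 145.

145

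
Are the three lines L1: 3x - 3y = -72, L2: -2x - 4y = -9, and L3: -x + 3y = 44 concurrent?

No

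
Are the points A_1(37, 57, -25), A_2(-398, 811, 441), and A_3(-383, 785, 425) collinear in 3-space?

No

A_1A_2 = (-435, 754, 466), A_1A_3 = (-420, 728, 450).
Comparing components 2 and 3: (754)(450) − (466)(728) = 52 ≠ 0, so A_1A_2 and A_1A_3 are not parallel and the points are not collinear.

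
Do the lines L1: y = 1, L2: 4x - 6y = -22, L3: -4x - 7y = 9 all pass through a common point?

Intersecting L1 and L2: solving the 2×2 system gives (x, y) = (-4, 1).
Substitute into L3: (-4)(-4) + (-7)(1) = 9.
This equals 9, so (-4, 1) lies on all three lines and they are concurrent.

Yes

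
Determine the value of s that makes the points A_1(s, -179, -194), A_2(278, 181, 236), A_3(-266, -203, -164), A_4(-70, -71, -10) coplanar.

Coplanarity ⇔ det[A_1A_2; A_1A_3; A_1A_4] = 0.
Expanding, this is linear in s: (6336)s + (1660032) = 0.
So s = -262.

-262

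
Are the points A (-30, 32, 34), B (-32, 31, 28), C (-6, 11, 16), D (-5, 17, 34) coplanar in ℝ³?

The four points are coplanar iff the 3×3 determinant with rows AB, AC, AD is zero.
Rows: (-2, -1, -6), (24, -21, -18), (25, -15, 0).
Expanding along the first row: (-2)(-270) − (-1)(450) + (-6)(165) = 0.
Zero determinant ⇒ coplanar.

Yes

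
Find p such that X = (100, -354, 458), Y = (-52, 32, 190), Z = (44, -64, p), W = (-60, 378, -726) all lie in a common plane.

Normal to plane XYW: n = (-260848, -137088, -49504); plane equation n·P = -228480.
Requiring n·Z = -228480: (-49504)p + (-2703680) = -228480.
So p = -50.

-50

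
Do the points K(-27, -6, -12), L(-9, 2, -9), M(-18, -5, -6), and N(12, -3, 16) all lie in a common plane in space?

With K as base: KL = (18, 8, 3), KM = (9, 1, 6), KN = (39, 3, 28).
KM × KN = (10, -18, -12).
KL · (KM × KN) = 0.
The scalar triple product vanishes, so the four points are coplanar.

Yes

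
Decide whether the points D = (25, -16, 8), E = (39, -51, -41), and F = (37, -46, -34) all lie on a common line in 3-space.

Yes

DE = (14, -35, -49), DF = (12, -30, -42).
Each component of DF is 6/7 times the corresponding component of DE, so DF = 6/7·DE and the points are collinear.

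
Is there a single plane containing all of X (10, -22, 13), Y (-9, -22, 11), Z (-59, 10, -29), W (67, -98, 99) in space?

With X as base: XY = (-19, 0, -2), XZ = (-69, 32, -42), XW = (57, -76, 86).
XZ × XW = (-440, 3540, 3420).
XY · (XZ × XW) = 1520.
Since 1520 ≠ 0, the four points are not coplanar.

No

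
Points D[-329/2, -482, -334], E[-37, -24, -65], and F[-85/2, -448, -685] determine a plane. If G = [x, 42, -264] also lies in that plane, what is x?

107/2

A normal to the plane is n = DE × DF = (-169904, 155141/2, -51541).
G lies in the plane iff n · DG = 0.
This gives (-169904)x + (9089864) = 0, so x = 107/2.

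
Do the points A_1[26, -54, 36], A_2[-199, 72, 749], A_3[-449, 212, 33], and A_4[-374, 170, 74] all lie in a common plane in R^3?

Yes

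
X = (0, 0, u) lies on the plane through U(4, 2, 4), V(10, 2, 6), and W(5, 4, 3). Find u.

Coplanarity requires UV · (UW × UX) = 0.
UV = (6, 0, 2), UW = (1, 2, -1); the triple product is linear in u with coefficient 12 and constant term -48.
Setting it to zero: u = 4.

4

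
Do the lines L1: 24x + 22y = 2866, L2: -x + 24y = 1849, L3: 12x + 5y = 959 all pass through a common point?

Intersecting L1 and L2: solving the 2×2 system gives (x, y) = (47, 79).
Substitute into L3: (12)(47) + (5)(79) = 959.
This equals 959, so (47, 79) lies on all three lines and they are concurrent.

Yes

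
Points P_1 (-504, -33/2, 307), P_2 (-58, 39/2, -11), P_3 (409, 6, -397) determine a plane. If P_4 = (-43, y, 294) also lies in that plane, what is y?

651/2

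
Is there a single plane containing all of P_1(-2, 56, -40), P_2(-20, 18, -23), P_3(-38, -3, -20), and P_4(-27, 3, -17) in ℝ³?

No

A normal to the plane through P_1, P_2, P_3 is n = P_1P_2 × P_1P_3 = (243, -252, -306).
The plane has equation n·P = -2358. For P_4: n·P_4 = -2115.
-2115 ≠ -2358, so P_4 is off the plane.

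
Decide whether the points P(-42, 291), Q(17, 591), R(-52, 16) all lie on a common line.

PQ = (59, 300), PR = (-10, -275).
det[PQ; PR] = (59)(-275) − (300)(-10) = -13225.
The determinant is nonzero, so they are not collinear.

No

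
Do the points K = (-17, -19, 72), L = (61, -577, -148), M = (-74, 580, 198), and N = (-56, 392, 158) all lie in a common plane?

With K as base: KL = (78, -558, -220), KM = (-57, 599, 126), KN = (-39, 411, 86).
KM × KN = (-272, -12, -66).
KL · (KM × KN) = 0.
The scalar triple product vanishes, so the four points are coplanar.

Yes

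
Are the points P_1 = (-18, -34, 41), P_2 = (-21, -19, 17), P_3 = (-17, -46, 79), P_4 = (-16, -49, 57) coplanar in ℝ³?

No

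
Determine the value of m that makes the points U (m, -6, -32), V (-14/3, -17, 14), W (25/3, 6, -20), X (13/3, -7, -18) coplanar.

Coplanarity ⇔ det[UV; UW; UX] = 0.
Expanding, this is linear in m: (396)m + (-2904) = 0.
So m = 22/3.

22/3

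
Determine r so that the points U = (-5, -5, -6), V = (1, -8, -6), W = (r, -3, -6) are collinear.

Collinearity requires UV × UW = 0; each component is linear in r.
The z-component gives (3)r + (27) = 0, so r = -9.
The remaining components then also vanish.

-9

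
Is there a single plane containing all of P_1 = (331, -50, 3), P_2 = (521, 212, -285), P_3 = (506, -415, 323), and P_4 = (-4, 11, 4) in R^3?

With P_1 as base: P_1P_2 = (190, 262, -288), P_1P_3 = (175, -365, 320), P_1P_4 = (-335, 61, 1).
P_1P_3 × P_1P_4 = (-19885, -107375, -111600).
P_1P_2 · (P_1P_3 × P_1P_4) = 230400.
Since 230400 ≠ 0, the four points are not coplanar.

No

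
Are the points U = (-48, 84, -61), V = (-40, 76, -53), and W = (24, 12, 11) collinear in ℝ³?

Yes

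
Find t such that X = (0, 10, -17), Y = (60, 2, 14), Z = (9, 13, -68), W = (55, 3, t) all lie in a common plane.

7

Normal to plane XYZ: n = (315, 3339, 252); plane equation n·P = 29106.
Requiring n·W = 29106: (252)t + (27342) = 29106.
So t = 7.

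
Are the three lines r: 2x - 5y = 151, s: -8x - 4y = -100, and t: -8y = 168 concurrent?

Yes

The three lines meet at one point iff the augmented coefficient matrix [aᵢ bᵢ cᵢ] has rank < 3, i.e. its determinant vanishes.
Here the determinant is 0.
It vanishes, so the lines are concurrent at (23, -21).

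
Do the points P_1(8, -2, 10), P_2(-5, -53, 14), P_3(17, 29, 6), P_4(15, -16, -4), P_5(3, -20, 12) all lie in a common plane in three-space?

The plane through P_1, P_2, P_3 has normal n = P_1P_2 × P_1P_3 = (80, -16, 56) and equation n·P = 1232.
Checking the remaining points: n·P_4 = 1232, n·P_5 = 1232.
All equal 1232, so all 5 points lie in one plane.

Yes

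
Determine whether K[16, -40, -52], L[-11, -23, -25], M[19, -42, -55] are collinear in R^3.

KL = (-27, 17, 27), KM = (3, -2, -3).
Comparing components 2 and 3: (17)(-3) − (27)(-2) = 3 ≠ 0, so KL and KM are not parallel and the points are not collinear.

No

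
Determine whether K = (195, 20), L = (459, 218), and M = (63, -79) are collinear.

Yes

KL = (264, 198), KM = (-132, -99).
Checking proportionality: KM = -1/2·KL, so the vectors are parallel and the points are collinear.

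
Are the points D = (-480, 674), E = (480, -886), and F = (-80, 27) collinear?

DE = (960, -1560), DF = (400, -647).
det[DE; DF] = (960)(-647) − (-1560)(400) = 2880.
The determinant is nonzero, so they are not collinear.

No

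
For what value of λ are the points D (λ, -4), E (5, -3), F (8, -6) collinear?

6

The three points are collinear iff det[DE; DF] = 0.
This determinant is linear in λ: (3)λ + (-18) = 0, so λ = 6.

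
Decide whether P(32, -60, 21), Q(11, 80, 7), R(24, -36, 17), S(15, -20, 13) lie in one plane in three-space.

Yes

A normal to the plane through P, Q, R is n = PQ × PR = (-224, 28, 616).
The plane has equation n·X = 4088. For S: n·S = 4088.
Equal, so S lies in the plane and all four are coplanar.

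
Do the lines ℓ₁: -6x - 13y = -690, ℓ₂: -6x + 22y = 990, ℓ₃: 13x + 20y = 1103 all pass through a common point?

The three lines meet at one point iff the augmented coefficient matrix [aᵢ bᵢ cᵢ] has rank < 3, i.e. its determinant vanishes.
Here the determinant is 0.
It vanishes, so the lines are concurrent at (11, 48).

Yes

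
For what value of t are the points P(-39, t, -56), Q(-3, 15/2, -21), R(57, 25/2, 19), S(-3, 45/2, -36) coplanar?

31/2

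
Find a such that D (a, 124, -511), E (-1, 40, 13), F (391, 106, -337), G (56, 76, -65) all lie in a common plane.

607

Coplanarity ⇔ det[DE; DF; DG] = 0.
Expanding, this is linear in a: (-7452)a + (4523364) = 0.
So a = 607.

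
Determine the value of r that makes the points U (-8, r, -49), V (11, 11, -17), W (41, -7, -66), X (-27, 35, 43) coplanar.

59

Coplanarity ⇔ det[UV; UW; UX] = 0.
Expanding, this is linear in r: (-62)r + (3658) = 0.
So r = 59.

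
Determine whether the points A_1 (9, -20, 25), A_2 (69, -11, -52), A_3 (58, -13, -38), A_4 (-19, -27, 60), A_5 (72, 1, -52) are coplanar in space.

Yes

The plane through A_1, A_2, A_3 has normal n = A_1A_2 × A_1A_3 = (-28, 7, -21) and equation n·P = -917.
Checking the remaining points: n·A_4 = -917, n·A_5 = -917.
All equal -917, so all 5 points lie in one plane.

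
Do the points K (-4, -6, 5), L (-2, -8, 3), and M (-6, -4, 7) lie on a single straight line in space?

Yes

KL = (2, -2, -2), KM = (-2, 2, 2).
Each component of KM is -1 times the corresponding component of KL, so KM = -1·KL and the points are collinear.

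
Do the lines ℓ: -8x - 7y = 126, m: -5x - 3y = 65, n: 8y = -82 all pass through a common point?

No

Intersecting ℓ and m: solving the 2×2 system gives (x, y) = (-7, -10).
Substitute into n: (0)(-7) + (8)(-10) = -80.
But n requires -82 ≠ -80, so the three lines have no common point.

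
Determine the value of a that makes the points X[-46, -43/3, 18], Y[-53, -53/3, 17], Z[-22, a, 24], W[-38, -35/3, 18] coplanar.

-1/3

Normal to plane XYW: n = (8/3, -8, 8); plane equation n·P = 136.
Requiring n·Z = 136: (-8)a + (400/3) = 136.
So a = -1/3.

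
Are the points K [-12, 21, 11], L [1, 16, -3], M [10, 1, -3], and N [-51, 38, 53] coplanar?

No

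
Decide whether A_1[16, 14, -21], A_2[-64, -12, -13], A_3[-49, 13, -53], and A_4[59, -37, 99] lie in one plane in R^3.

Yes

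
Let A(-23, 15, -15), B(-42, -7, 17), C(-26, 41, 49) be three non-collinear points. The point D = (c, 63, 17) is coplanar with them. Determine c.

-7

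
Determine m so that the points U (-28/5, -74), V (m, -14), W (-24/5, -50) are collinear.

-18/5

Collinearity: (V − U) must be parallel to (W − U) = (4/5, 24).
Cross-multiplying the components: (m − (-28/5))·(24) = (60)·(4/5).
Solving gives m = -18/5.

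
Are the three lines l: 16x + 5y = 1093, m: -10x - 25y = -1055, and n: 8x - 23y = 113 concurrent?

Yes

Lines aᵢx + bᵢy = cᵢ with pairwise distinct directions are concurrent exactly when det[aᵢ bᵢ cᵢ] = 0.
Here the determinant is 0.
It vanishes, so the lines are concurrent at (63, 17).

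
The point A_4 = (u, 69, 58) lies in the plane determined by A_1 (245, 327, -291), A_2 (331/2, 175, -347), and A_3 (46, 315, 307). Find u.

Coplanarity requires A_1A_2 · (A_1A_3 × A_1A_4) = 0.
A_1A_2 = (-159/2, -152, -56), A_1A_3 = (-199, -12, 598); the triple product is linear in u with coefficient -91568 and constant term -2930176.
Setting it to zero: u = -32.

-32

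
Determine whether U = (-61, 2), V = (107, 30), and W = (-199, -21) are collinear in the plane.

Yes

UV = (168, 28), UW = (-138, -23).
Twice the signed area of △UVW is (168)(-23) − (28)(-138) = 0.
The triangle is degenerate (zero area), so the points are collinear.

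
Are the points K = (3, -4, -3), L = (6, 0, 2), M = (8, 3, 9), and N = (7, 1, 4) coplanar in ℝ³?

With K as base: KL = (3, 4, 5), KM = (5, 7, 12), KN = (4, 5, 7).
KM × KN = (-11, 13, -3).
KL · (KM × KN) = 4.
Since 4 ≠ 0, the four points are not coplanar.

No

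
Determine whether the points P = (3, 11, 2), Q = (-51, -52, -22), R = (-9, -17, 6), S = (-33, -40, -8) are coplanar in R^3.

A normal to the plane through P, Q, R is n = PQ × PR = (-924, 504, 756).
The plane has equation n·X = 4284. For S: n·S = 4284.
Equal, so S lies in the plane and all four are coplanar.

Yes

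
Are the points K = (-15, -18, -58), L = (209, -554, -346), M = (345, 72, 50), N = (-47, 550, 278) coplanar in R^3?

Yes

The four points are coplanar iff the 3×3 determinant with rows KL, KM, KN is zero.
Rows: (224, -536, -288), (360, 90, 108), (-32, 568, 336).
Expanding along the first row: (224)(-31104) − (-536)(124416) + (-288)(207360) = 0.
Zero determinant ⇒ coplanar.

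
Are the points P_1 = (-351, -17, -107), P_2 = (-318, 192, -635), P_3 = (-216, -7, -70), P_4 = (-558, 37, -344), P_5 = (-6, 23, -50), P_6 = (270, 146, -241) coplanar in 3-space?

Yes

The plane through P_1, P_2, P_3 has normal n = P_1P_2 × P_1P_3 = (13013, -72501, -27885) and equation n·P = -351351.
Checking the remaining points: n·P_4 = -351351, n·P_5 = -351351, n·P_6 = -351351.
All equal -351351, so all 6 points lie in one plane.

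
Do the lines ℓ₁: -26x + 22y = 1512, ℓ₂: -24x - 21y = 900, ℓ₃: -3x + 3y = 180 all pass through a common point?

The three lines meet at one point iff the augmented coefficient matrix [aᵢ bᵢ cᵢ] has rank < 3, i.e. its determinant vanishes.
Here the determinant is 0.
It vanishes, so the lines are concurrent at (-48, 12).

Yes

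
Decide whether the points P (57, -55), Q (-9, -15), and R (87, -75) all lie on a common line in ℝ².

No

PQ = (-66, 40), PR = (30, -20).
Twice the signed area of △PQR is (-66)(-20) − (40)(30) = 120.
The area is nonzero, so the three points are not collinear.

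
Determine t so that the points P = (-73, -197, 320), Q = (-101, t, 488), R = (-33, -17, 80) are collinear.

-323

Direction PR = (40, 180, -240). From the x-coordinate of Q, the parameter along the line is τ = (-101 − (-73))/40 = -7/10.
Then t = (-197) + (-7/10)·(180) = -323.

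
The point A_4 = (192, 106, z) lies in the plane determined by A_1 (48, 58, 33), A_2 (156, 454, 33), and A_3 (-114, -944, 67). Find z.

73

A normal to the plane is n = A_1A_2 × A_1A_3 = (13464, -3672, -44064).
A_4 lies in the plane iff n · A_1A_4 = 0.
This gives (-44064)z + (3216672) = 0, so z = 73.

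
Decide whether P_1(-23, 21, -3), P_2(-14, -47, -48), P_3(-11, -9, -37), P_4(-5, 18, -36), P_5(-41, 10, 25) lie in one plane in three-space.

No

The plane through P_1, P_2, P_3 has normal n = P_1P_2 × P_1P_3 = (962, -234, 546) and equation n·P = -28678.
Checking the remaining points: n·P_4 = -28678, n·P_5 = -28132.
Since n·P_5 = -28132 ≠ -28678, P_5 is off the plane and the points are not all coplanar.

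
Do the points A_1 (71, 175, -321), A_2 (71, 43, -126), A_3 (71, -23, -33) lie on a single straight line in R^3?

No

A_1A_2 = (0, -132, 195), A_1A_3 = (0, -198, 288).
A_1A_2 × A_1A_3 = (594, 0, 0).
The cross product is nonzero, so the points do not lie on one line.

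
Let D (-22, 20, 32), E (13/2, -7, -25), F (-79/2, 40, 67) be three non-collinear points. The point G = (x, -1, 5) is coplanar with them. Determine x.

-17/2

The plane through D, E, F has equation 195x + (195/2)z = -1170.
Substituting G: (195)x + (975/2) = -1170, so x = -17/2.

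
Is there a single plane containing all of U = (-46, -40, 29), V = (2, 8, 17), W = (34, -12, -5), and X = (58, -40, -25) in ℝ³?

A normal to the plane through U, V, W is n = UV × UW = (-1296, 672, -2496).
The plane has equation n·P = -39648. For X: n·X = -39648.
Equal, so X lies in the plane and all four are coplanar.

Yes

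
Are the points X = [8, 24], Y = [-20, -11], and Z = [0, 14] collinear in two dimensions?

XY = (-28, -35), XZ = (-8, -10).
det[XY; XZ] = (-28)(-10) − (-35)(-8) = 0.
The determinant is zero, so the points are collinear.

Yes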